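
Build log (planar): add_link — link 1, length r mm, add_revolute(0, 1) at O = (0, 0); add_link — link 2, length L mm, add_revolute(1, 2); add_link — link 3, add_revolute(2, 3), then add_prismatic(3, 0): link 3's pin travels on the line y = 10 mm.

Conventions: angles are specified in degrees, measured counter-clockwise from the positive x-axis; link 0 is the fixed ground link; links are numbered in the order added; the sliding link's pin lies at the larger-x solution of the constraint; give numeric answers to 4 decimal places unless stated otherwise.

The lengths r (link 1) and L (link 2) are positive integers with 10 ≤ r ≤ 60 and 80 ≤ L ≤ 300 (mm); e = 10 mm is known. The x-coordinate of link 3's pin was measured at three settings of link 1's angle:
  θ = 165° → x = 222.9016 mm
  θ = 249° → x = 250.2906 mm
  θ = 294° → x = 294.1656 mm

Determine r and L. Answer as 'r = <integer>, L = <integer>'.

constraint per measurement: (x − r cos θ)² + (r sin θ − e)² = L²
subtracting the θ₁ and θ₂ equations cancels the r² and L² terms:
r = (x₁² − x₂²) / (2[(x₁cos θ₁ + e sin θ₁) − (x₂cos θ₂ + e sin θ₂)]) = 57.0001 → r = 57
L² = (x₁ − r cos θ₁)² + (r sin θ₁ − e)² = 77284.0006 → L = 278.0000 → L = 278
check at θ₃=294°: x = 294.1656 (printed 294.1656) ✓

r = 57, L = 278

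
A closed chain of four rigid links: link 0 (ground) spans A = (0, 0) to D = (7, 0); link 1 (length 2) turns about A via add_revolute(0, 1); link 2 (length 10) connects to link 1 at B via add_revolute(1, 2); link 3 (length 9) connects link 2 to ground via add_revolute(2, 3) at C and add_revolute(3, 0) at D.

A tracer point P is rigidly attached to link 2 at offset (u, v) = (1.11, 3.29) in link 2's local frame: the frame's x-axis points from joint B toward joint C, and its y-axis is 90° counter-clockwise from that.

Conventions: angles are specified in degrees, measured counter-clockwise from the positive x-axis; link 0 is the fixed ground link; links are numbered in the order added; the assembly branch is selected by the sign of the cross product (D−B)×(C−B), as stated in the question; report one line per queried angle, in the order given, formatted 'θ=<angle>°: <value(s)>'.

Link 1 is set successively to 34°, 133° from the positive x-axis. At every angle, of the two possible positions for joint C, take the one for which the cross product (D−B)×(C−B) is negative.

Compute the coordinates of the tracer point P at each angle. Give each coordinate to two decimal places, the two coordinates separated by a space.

A=(0,0), D=(7.00,0)
θ=34°: B = A + 2.00·(cos34°, sin34°) = (1.6581, 1.1184)
θ=34°: |BD| = 5.4577
θ=34°: circle(B,10.00) ∩ circle(D,9.00): a=4.4695, h=8.9456
θ=34°:   candidates: C₊=(7.8659,8.9583) cross=48.823; C₋=(4.1996,-8.5532) cross=-48.823
θ=34°:   branch - wants cross < 0 → take C=(4.1996,-8.5532) (cross=-48.823)
θ=34°: ex = (C−B)/|BC| = (0.2542,-0.9672); ey = (0.9672,0.2542)
θ=34°: P = B + 1.11·ex + 3.29·ey = (5.1222,0.8810)
θ=133°: B = A + 2.00·(cos133°, sin133°) = (-1.3640, 1.4627)
θ=133°: |BD| = 8.4909
θ=133°: circle(B,10.00) ∩ circle(D,9.00): a=5.3643, h=8.4394
θ=133°:   candidates: C₊=(5.3740,8.8519) cross=71.659; C₋=(2.4663,-7.7747) cross=-71.659
θ=133°:   branch - wants cross < 0 → take C=(2.4663,-7.7747) (cross=-71.659)
θ=133°: ex = (C−B)/|BC| = (0.3830,-0.9237); ey = (0.9237,0.3830)
θ=133°: P = B + 1.11·ex + 3.29·ey = (2.1003,1.6975)

θ=34°: 5.12 0.88
θ=133°: 2.10 1.70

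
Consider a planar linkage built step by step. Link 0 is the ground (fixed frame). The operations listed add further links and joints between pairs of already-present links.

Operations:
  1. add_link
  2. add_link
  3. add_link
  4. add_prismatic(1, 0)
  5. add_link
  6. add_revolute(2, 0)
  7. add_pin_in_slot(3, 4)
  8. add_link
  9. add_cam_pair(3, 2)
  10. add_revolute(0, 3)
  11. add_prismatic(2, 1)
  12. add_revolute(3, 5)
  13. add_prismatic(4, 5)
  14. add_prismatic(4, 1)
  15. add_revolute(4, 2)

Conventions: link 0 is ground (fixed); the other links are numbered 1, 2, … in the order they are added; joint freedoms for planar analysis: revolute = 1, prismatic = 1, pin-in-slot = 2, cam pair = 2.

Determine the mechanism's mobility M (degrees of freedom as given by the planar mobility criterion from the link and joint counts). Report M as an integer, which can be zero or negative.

(L,J1,J2)=(1,0,0); link0 fixed
link1: (2,0,0)
link2: (3,0,0)
link3: (4,0,0)
P 1-0 [J1]: (4,1,0)
link4: (5,1,0)
R 2-0 [J1]: (5,2,0)
PS 3-4 [J2]: (5,2,1)
link5: (6,2,1)
C 3-2 [J2]: (6,2,2)
R 0-3 [J1]: (6,3,2)
P 2-1 [J1]: (6,4,2)
R 3-5 [J1]: (6,5,2)
P 4-5 [J1]: (6,6,2)
P 4-1 [J1]: (6,7,2)
R 4-2 [J1]: (6,8,2)
Grübler: 3·5 − 2·8 − 2 = -3

M = -3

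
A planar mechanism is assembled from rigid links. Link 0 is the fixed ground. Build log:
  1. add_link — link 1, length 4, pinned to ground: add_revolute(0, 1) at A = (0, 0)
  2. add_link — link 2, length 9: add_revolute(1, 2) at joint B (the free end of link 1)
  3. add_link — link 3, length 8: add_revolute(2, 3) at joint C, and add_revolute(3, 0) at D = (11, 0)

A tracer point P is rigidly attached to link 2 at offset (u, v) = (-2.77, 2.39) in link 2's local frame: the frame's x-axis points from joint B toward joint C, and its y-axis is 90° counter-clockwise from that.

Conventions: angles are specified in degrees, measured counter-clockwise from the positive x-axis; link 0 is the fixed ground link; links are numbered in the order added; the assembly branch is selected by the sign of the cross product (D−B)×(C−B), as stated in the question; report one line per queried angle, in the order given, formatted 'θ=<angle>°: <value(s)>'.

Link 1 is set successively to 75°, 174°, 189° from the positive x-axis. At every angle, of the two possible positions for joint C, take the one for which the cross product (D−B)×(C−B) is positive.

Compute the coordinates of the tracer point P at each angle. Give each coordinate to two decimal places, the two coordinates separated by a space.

A=(0,0), D=(11.00,0)
θ=75°: B = A + 4.00·(cos75°, sin75°) = (1.0353, 3.8637)
θ=75°: |BD| = 10.6876
θ=75°: circle(B,9.00) ∩ circle(D,8.00): a=6.1391, h=6.5811
θ=75°:   candidates: C₊=(9.1383,7.7804) cross=70.336; C₋=(4.3800,-4.4917) cross=-70.336
θ=75°:   branch + wants cross > 0 → take C=(9.1383,7.7804) (cross=70.336)
θ=75°: ex = (C−B)/|BC| = (0.9003,0.4352); ey = (-0.4352,0.9003)
θ=75°: P = B + -2.77·ex + 2.39·ey = (-2.4988,4.8101)
θ=174°: B = A + 4.00·(cos174°, sin174°) = (-3.9781, 0.4181)
θ=174°: |BD| = 14.9839
θ=174°: circle(B,9.00) ∩ circle(D,8.00): a=8.0592, h=4.0061
θ=174°:   candidates: C₊=(4.1898,4.1978) cross=60.027; C₋=(3.9662,-3.8113) cross=-60.027
θ=174°:   branch + wants cross > 0 → take C=(4.1898,4.1978) (cross=60.027)
θ=174°: ex = (C−B)/|BC| = (0.9075,0.4200); ey = (-0.4200,0.9075)
θ=174°: P = B + -2.77·ex + 2.39·ey = (-7.4957,1.4239)
θ=189°: B = A + 4.00·(cos189°, sin189°) = (-3.9508, -0.6257)
θ=189°: |BD| = 14.9638
θ=189°: circle(B,9.00) ∩ circle(D,8.00): a=8.0500, h=4.0247
θ=189°:   candidates: C₊=(3.9239,3.7321) cross=60.225; C₋=(4.2605,-4.3103) cross=-60.225
θ=189°:   branch + wants cross > 0 → take C=(3.9239,3.7321) (cross=60.225)
θ=189°: ex = (C−B)/|BC| = (0.8750,0.4842); ey = (-0.4842,0.8750)
θ=189°: P = B + -2.77·ex + 2.39·ey = (-7.5316,0.1242)

θ=75°: -2.50 4.81
θ=174°: -7.50 1.42
θ=189°: -7.53 0.12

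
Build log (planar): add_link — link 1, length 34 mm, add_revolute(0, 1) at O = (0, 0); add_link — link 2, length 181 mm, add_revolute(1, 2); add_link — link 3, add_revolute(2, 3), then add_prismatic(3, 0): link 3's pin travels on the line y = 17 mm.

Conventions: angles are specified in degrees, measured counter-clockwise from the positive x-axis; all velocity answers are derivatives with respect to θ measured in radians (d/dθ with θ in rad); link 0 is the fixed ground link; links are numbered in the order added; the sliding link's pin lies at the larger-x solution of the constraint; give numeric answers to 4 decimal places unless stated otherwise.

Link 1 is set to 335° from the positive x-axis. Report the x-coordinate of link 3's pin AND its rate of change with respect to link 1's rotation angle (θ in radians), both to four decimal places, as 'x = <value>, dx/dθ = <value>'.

geometry: r = 34 mm, L = 181 mm, e = 17 mm
crank pin P = (r cos θ, r sin θ) = (30.814465, -14.369021)
h = r sin θ − e = -14.369021 − 17 = -31.369021
x = r cos θ + √(L² − h²) = 30.814465 + 178.261001 = 209.075466
dx/dθ = −r sin θ − h·r cos θ/√(L² − h²) (θ in radians; h = -31.369021) = 19.791517

x = 209.0755, dx/dθ = 19.7915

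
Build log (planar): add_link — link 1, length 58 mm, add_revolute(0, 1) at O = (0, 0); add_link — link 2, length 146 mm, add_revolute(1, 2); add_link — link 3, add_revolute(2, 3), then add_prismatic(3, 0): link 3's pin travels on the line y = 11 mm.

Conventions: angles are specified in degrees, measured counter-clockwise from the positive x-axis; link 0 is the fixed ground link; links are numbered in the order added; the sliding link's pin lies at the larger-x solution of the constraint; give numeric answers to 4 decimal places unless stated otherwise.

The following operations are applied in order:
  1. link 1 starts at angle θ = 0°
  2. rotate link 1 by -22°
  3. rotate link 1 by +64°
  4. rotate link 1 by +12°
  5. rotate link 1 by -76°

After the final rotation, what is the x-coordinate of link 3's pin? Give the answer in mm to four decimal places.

geometry: r = 58 mm, L = 146 mm, e = 11 mm; θ starts at 0°
rotate link 1 by -22°: θ ← 0° -22° = -22°
rotate link 1 by +64°: θ ← -22° +64° = 42°
rotate link 1 by +12°: θ ← 42° +12° = 54°
rotate link 1 by -76°: θ ← 54° -76° = -22°
crank pin P = (r cos θ, r sin θ) = (53.776664, -21.727182)
h = r sin θ − e = -21.727182 − 11 = -32.727182
x = r cos θ + √(L² − h²) = 53.776664 + 142.284685 = 196.061348

196.0613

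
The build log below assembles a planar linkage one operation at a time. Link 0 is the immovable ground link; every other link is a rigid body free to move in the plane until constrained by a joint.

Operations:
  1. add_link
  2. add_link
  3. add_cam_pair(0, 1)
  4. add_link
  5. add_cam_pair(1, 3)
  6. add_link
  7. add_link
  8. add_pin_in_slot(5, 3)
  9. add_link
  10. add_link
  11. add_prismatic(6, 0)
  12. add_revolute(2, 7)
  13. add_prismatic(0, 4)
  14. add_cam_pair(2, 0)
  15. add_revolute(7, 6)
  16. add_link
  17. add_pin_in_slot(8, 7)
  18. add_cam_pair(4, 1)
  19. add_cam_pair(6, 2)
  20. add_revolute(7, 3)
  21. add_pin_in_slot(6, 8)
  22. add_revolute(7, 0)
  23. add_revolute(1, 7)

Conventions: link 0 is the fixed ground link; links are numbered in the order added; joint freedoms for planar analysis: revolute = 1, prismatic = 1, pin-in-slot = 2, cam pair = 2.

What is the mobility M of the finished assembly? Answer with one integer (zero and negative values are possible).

link 0 = ground. State L|J1|J2 = 1|0|0
+link1  2|0|0
+link2  3|0|0
C(0,1) f=2→J2  3|0|1
+link3  4|0|1
C(1,3) f=2→J2  4|0|2
+link4  5|0|2
+link5  6|0|2
PS(5,3) f=2→J2  6|0|3
+link6  7|0|3
+link7  8|0|3
P(6,0) f=1→J1  8|1|3
R(2,7) f=1→J1  8|2|3
P(0,4) f=1→J1  8|3|3
C(2,0) f=2→J2  8|3|4
R(7,6) f=1→J1  8|4|4
+link8  9|4|4
PS(8,7) f=2→J2  9|4|5
C(4,1) f=2→J2  9|4|6
C(6,2) f=2→J2  9|4|7
R(7,3) f=1→J1  9|5|7
PS(6,8) f=2→J2  9|5|8
R(7,0) f=1→J1  9|6|8
R(1,7) f=1→J1  9|7|8
M = 3(9−1)−2·7−8 = 24−14−8 = 2

M = 2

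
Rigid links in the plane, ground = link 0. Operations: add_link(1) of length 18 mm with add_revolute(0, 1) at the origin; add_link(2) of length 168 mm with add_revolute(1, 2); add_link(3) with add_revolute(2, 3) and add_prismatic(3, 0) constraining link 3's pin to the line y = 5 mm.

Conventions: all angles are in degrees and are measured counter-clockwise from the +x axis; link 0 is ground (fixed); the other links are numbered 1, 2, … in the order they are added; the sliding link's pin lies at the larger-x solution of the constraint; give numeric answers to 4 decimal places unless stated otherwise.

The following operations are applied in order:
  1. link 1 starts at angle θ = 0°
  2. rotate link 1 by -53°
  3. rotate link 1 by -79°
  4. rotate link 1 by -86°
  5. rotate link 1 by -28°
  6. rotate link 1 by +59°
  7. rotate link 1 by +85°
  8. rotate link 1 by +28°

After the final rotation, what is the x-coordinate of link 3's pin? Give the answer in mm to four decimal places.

geometry: r = 18 mm, L = 168 mm, e = 5 mm; θ starts at 0°
rotate link 1 by -53°: θ ← 0° -53° = -53°
rotate link 1 by -79°: θ ← -53° -79° = -132°
rotate link 1 by -86°: θ ← -132° -86° = -218°
rotate link 1 by -28°: θ ← -218° -28° = -246°
rotate link 1 by +59°: θ ← -246° +59° = -187°
rotate link 1 by +85°: θ ← -187° +85° = -102°
rotate link 1 by +28°: θ ← -102° +28° = -74°
crank pin P = (r cos θ, r sin θ) = (4.961472, -17.302711)
h = r sin θ − e = -17.302711 − 5 = -22.302711
x = r cos θ + √(L² − h²) = 4.961472 + 166.513030 = 171.474502

171.4745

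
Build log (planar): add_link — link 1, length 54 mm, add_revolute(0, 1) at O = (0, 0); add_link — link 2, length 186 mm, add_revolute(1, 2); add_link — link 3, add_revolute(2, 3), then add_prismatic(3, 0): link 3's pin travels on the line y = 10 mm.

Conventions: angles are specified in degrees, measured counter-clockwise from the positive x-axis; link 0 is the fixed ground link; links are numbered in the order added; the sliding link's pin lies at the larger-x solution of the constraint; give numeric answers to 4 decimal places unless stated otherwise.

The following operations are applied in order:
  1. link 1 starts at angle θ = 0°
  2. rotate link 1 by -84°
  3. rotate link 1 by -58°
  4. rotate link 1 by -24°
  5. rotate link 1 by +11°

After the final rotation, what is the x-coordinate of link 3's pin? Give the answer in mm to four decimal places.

geometry: r = 54 mm, L = 186 mm, e = 10 mm; θ starts at 0°
rotate link 1 by -84°: θ ← 0° -84° = -84°
rotate link 1 by -58°: θ ← -84° -58° = -142°
rotate link 1 by -24°: θ ← -142° -24° = -166°
rotate link 1 by +11°: θ ← -166° +11° = -155°
crank pin P = (r cos θ, r sin θ) = (-48.940620, -22.821386)
h = r sin θ − e = -22.821386 − 10 = -32.821386
x = r cos θ + √(L² − h²) = -48.940620 + 183.081284 = 134.140664

134.1407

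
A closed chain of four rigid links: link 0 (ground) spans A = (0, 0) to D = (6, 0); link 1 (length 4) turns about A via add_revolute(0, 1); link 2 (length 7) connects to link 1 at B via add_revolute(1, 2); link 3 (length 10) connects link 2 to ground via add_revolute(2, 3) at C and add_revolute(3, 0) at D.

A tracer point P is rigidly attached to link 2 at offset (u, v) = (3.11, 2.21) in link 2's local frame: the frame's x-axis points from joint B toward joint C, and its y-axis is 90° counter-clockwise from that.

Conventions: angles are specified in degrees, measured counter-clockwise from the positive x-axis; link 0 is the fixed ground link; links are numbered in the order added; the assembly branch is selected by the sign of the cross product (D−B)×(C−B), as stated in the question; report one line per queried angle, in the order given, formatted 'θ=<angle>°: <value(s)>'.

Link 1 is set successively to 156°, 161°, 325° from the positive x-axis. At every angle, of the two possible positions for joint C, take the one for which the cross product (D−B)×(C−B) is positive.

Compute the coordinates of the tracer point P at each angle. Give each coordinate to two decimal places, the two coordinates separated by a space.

A=(0,0), D=(6.00,0)
θ=156°: B = A + 4.00·(cos156°, sin156°) = (-3.6542, 1.6269)
θ=156°: |BD| = 9.7903
θ=156°: circle(B,7.00) ∩ circle(D,10.00): a=2.2905, h=6.6146
θ=156°:   candidates: C₊=(-0.2963,7.7690) cross=64.759; C₋=(-2.4947,-5.2764) cross=-64.759
θ=156°:   branch + wants cross > 0 → take C=(-0.2963,7.7690) (cross=64.759)
θ=156°: ex = (C−B)/|BC| = (0.4797,0.8774); ey = (-0.8774,0.4797)
θ=156°: P = B + 3.11·ex + 2.21·ey = (-4.1014,5.4159)
θ=161°: B = A + 4.00·(cos161°, sin161°) = (-3.7821, 1.3023)
θ=161°: |BD| = 9.8684
θ=161°: circle(B,7.00) ∩ circle(D,10.00): a=2.3502, h=6.5937
θ=161°:   candidates: C₊=(-0.5823,7.5282) cross=65.069; C₋=(-2.3226,-5.5439) cross=-65.069
θ=161°:   branch + wants cross > 0 → take C=(-0.5823,7.5282) (cross=65.069)
θ=161°: ex = (C−B)/|BC| = (0.4571,0.8894); ey = (-0.8894,0.4571)
θ=161°: P = B + 3.11·ex + 2.21·ey = (-4.3261,5.0786)
θ=325°: B = A + 4.00·(cos325°, sin325°) = (3.2766, -2.2943)
θ=325°: |BD| = 3.5610
θ=325°: circle(B,7.00) ∩ circle(D,10.00): a=-5.3804, h=4.4778
θ=325°:   candidates: C₊=(-3.7233,-2.3363) cross=15.946; C₋=(2.0468,-9.1854) cross=-15.946
θ=325°:   branch + wants cross > 0 → take C=(-3.7233,-2.3363) (cross=15.946)
θ=325°: ex = (C−B)/|BC| = (-1.0000,-0.0060); ey = (0.0060,-1.0000)
θ=325°: P = B + 3.11·ex + 2.21·ey = (0.1799,-4.5229)

θ=156°: -4.10 5.42
θ=161°: -4.33 5.08
θ=325°: 0.18 -4.52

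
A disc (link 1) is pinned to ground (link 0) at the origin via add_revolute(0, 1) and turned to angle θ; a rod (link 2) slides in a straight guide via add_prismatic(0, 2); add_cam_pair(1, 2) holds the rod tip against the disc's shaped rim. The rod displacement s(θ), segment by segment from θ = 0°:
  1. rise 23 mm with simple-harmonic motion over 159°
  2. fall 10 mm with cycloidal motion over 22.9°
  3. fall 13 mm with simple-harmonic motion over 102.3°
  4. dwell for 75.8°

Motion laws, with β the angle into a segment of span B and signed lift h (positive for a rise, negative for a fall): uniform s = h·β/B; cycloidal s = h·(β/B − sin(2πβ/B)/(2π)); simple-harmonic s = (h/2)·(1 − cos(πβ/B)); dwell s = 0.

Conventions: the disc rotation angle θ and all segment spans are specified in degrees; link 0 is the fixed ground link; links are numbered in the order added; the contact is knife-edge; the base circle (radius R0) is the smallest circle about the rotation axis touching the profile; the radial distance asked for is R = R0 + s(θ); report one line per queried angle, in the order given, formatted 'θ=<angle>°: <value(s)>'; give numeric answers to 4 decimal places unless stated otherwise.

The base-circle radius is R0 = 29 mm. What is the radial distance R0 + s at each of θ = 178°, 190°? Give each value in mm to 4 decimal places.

segment 1 (0° to 159°, simple-harmonic, h = 23) is passed completely: s = 0.0000 + (23) = 23.0000
θ = 178° falls in segment 2 (159° to 181.9°, cycloidal, h = -10): β = 178 − 159 = 19°, B = 22.9°; Δs = -10·(0.8297 − sin(2π·0.8297)/(2π)) = -9.6931; s = 23.0000 − 9.6931 = 13.3069
segment 2 (159° to 181.9°, cycloidal, h = -10) is passed completely: s = 23.0000 + (-10) = 13.0000
θ = 190° falls in segment 3 (181.9° to 284.2°, simple-harmonic, h = -13): β = 190 − 181.9 = 8.1°, B = 102.3°; Δs = -13/2·(1 − cos(π·0.0792)) = -0.2001; s = 13.0000 − 0.2001 = 12.7999
θ=178°: R = R0 + s = 29 + 13.3069 = 42.3069
θ=190°: R = R0 + s = 29 + 12.7999 = 41.7999

θ=178°: 42.3069
θ=190°: 41.7999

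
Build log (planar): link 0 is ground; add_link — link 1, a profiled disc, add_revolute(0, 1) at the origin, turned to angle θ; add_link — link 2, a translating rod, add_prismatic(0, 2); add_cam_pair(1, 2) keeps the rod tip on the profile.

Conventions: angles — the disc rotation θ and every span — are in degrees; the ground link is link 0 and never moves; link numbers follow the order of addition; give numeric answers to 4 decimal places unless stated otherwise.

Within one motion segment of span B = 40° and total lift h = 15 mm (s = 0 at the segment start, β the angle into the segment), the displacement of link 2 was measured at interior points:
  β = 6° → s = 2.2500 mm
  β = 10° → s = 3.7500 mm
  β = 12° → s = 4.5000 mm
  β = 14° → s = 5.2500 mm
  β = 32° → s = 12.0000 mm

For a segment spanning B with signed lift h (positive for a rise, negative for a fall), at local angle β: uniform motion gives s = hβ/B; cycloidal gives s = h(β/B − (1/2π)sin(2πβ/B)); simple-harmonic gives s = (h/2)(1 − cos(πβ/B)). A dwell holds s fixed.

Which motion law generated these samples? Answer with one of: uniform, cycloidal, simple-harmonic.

candidates at β/B = r: uniform s = h·r (linear in β); cycloidal s = h·(r − sin(2πr)/(2π)); simple-harmonic s = (h/2)(1 − cos(πr))
β=6°: printed 2.2500 | uniform 2.2500, cycloidal 0.3186, simple-harmonic 0.8175
β=10°: printed 3.7500 | uniform 3.7500, cycloidal 1.3627, simple-harmonic 2.1967
β=12°: printed 4.5000 | uniform 4.5000, cycloidal 2.2295, simple-harmonic 3.0916
β=14°: printed 5.2500 | uniform 5.2500, cycloidal 3.3186, simple-harmonic 4.0951
β=32°: printed 12.0000 | uniform 12.0000, cycloidal 14.2705, simple-harmonic 13.5676
only one law matches every sample → uniform

uniform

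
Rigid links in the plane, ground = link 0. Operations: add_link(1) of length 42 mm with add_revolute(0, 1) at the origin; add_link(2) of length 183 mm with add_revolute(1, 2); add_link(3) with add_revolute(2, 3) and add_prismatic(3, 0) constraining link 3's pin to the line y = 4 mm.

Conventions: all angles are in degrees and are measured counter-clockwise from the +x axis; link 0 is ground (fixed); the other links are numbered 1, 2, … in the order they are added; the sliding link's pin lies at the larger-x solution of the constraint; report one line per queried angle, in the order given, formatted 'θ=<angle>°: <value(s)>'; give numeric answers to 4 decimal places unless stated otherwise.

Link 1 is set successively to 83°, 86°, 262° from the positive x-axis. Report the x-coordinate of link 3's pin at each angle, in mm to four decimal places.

geometry: r = 42 mm, L = 183 mm, e = 4 mm
θ=83°: crank pin P = (r cos θ, r sin θ) = (5.118512, 41.686938)
θ=83°: h = r sin θ − e = 41.686938 − 4 = 37.686938
θ=83°: x = r cos θ + √(L² − h²) = 5.118512 + 179.077343 = 184.195855
θ=86°: crank pin P = (r cos θ, r sin θ) = (2.929772, 41.897690)
θ=86°: h = r sin θ − e = 41.897690 − 4 = 37.897690
θ=86°: x = r cos θ + √(L² − h²) = 2.929772 + 179.032860 = 181.962632
θ=262°: crank pin P = (r cos θ, r sin θ) = (-5.845270, -41.591259)
θ=262°: h = r sin θ − e = -41.591259 − 4 = -45.591259
θ=262°: x = r cos θ + √(L² − h²) = -5.845270 + 177.229899 = 171.384629

θ=83°: 184.1959
θ=86°: 181.9626
θ=262°: 171.3846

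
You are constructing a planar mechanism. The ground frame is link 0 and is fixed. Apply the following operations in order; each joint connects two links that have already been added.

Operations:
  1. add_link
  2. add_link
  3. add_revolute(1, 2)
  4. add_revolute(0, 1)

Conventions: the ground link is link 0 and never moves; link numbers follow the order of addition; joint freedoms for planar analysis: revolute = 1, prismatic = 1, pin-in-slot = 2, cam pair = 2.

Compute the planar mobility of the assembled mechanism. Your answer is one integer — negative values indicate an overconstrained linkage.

link 0 = ground. State L|J1|J2 = 1|0|0
+link1  2|0|0
+link2  3|0|0
R(1,2) f=1→J1  3|1|0
R(0,1) f=1→J1  3|2|0
M = 3(3−1)−2·2−0 = 6−4−0 = 2

M = 2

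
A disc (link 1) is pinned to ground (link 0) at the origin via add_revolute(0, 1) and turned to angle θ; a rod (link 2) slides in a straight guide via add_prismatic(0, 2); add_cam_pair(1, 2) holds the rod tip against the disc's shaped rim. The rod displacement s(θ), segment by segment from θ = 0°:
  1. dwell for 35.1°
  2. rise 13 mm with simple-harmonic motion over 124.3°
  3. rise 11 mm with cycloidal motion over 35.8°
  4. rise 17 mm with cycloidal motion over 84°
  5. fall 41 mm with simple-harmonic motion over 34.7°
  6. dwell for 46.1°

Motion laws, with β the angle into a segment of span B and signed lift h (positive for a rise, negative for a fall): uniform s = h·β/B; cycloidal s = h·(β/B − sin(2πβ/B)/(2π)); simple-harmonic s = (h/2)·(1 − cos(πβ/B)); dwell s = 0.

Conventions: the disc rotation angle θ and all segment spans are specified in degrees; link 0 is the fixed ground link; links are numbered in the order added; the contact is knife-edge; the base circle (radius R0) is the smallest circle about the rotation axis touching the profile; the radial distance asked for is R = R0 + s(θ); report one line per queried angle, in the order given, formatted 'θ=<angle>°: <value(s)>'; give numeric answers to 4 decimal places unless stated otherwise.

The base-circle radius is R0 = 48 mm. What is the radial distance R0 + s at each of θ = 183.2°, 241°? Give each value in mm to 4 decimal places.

segment 1 (0° to 35.1°, dwell): s unchanged at 0.0000
segment 2 (35.1° to 159.4°, simple-harmonic, h = 13) is passed completely: s = 0.0000 + (13) = 13.0000
θ = 183.2° falls in segment 3 (159.4° to 195.2°, cycloidal, h = 11): β = 183.2 − 159.4 = 23.8°, B = 35.8°; Δs = 11·(0.6648 − sin(2π·0.6648)/(2π)) = 8.8187; s = 13.0000 + 8.8187 = 21.8187
segment 3 (159.4° to 195.2°, cycloidal, h = 11) is passed completely: s = 13.0000 + (11) = 24.0000
θ = 241° falls in segment 4 (195.2° to 279.2°, cycloidal, h = 17): β = 241 − 195.2 = 45.8°, B = 84°; Δs = 17·(0.5452 − sin(2π·0.5452)/(2π)) = 10.0278; s = 24.0000 + 10.0278 = 34.0278
θ=183.2°: R = R0 + s = 48 + 21.8187 = 69.8187
θ=241°: R = R0 + s = 48 + 34.0278 = 82.0278

θ=183.2°: 69.8187
θ=241°: 82.0278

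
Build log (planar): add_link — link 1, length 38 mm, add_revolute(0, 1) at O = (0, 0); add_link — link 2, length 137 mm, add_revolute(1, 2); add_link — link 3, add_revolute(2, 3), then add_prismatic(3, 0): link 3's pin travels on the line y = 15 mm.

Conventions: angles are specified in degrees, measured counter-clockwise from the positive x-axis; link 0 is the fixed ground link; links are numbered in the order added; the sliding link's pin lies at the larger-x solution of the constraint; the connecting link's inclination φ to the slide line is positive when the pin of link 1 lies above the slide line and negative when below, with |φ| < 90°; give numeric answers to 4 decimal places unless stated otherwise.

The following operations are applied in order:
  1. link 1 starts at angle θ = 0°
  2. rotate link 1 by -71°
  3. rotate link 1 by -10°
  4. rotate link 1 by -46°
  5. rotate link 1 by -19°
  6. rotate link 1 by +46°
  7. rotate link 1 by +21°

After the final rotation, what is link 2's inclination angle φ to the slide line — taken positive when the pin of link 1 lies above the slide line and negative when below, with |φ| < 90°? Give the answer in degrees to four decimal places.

geometry: r = 38 mm, L = 137 mm, e = 15 mm; θ starts at 0°
rotate link 1 by -71°: θ ← 0° -71° = -71°
rotate link 1 by -10°: θ ← -71° -10° = -81°
rotate link 1 by -46°: θ ← -81° -46° = -127°
rotate link 1 by -19°: θ ← -127° -19° = -146°
rotate link 1 by +46°: θ ← -146° +46° = -100°
rotate link 1 by +21°: θ ← -100° +21° = -79°
h = r sin θ − e = -37.301833 − 15 = -52.301833
sin φ = h / L = -52.301833 / 137 = -0.38176520
φ = arcsin(-0.38176520) = -22.443066°

-22.4431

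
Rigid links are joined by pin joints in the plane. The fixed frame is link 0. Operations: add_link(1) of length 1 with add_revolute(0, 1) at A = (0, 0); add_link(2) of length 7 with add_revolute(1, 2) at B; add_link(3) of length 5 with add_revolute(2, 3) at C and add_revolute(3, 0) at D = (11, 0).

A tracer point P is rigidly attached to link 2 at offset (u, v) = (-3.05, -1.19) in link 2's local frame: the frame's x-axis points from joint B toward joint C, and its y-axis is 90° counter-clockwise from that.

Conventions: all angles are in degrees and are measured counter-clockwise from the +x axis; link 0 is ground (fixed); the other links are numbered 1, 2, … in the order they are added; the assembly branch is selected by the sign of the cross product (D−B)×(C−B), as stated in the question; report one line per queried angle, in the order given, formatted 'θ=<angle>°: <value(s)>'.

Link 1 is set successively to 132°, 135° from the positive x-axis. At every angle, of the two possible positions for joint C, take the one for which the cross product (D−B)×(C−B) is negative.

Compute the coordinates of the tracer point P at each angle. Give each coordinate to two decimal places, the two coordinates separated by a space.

A=(0,0), D=(11.00,0)
θ=132°: B = A + 1.00·(cos132°, sin132°) = (-0.6691, 0.7431)
θ=132°: |BD| = 11.6928
θ=132°: circle(B,7.00) ∩ circle(D,5.00): a=6.8727, h=1.3291
θ=132°:   candidates: C₊=(6.2741,1.6328) cross=15.541; C₋=(6.1052,-1.0201) cross=-15.541
θ=132°:   branch - wants cross < 0 → take C=(6.1052,-1.0201) (cross=-15.541)
θ=132°: ex = (C−B)/|BC| = (0.9678,-0.2519); ey = (0.2519,0.9678)
θ=132°: P = B + -3.05·ex + -1.19·ey = (-3.9205,0.3598)
θ=135°: B = A + 1.00·(cos135°, sin135°) = (-0.7071, 0.7071)
θ=135°: |BD| = 11.7284
θ=135°: circle(B,7.00) ∩ circle(D,5.00): a=6.8874, h=1.2506
θ=135°:   candidates: C₊=(6.2431,1.5402) cross=14.668; C₋=(6.0923,-0.9565) cross=-14.668
θ=135°:   branch - wants cross < 0 → take C=(6.0923,-0.9565) (cross=-14.668)
θ=135°: ex = (C−B)/|BC| = (0.9713,-0.2377); ey = (0.2377,0.9713)
θ=135°: P = B + -3.05·ex + -1.19·ey = (-3.9525,0.2761)

θ=132°: -3.92 0.36
θ=135°: -3.95 0.28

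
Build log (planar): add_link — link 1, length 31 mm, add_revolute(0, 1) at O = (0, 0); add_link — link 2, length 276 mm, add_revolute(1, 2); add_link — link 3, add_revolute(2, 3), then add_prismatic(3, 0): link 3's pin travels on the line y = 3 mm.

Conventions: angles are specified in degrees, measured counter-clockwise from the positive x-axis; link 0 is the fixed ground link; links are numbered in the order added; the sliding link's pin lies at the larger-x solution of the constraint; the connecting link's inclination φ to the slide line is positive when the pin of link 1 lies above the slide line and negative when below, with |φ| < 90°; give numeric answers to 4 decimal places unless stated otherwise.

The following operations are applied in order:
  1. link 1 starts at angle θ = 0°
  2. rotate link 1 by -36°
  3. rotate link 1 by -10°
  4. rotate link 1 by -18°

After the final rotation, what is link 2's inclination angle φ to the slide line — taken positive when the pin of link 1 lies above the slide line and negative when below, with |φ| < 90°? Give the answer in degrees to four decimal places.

geometry: r = 31 mm, L = 276 mm, e = 3 mm; θ starts at 0°
rotate link 1 by -36°: θ ← 0° -36° = -36°
rotate link 1 by -10°: θ ← -36° -10° = -46°
rotate link 1 by -18°: θ ← -46° -18° = -64°
h = r sin θ − e = -27.862615 − 3 = -30.862615
sin φ = h / L = -30.862615 / 276 = -0.11182107
φ = arcsin(-0.11182107) = -6.420303°

-6.4203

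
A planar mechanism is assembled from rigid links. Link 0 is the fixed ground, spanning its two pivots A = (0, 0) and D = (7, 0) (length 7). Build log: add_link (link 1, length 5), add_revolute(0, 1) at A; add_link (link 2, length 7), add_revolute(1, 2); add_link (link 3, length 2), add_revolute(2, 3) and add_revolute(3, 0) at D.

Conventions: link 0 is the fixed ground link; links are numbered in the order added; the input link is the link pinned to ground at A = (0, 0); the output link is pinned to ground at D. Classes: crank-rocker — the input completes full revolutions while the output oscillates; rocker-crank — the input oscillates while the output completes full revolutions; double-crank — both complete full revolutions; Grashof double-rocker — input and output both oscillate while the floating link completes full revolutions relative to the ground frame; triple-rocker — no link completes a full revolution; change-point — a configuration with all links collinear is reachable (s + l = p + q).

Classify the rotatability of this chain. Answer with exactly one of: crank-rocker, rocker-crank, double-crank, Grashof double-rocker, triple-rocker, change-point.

lengths: ground=7, input=5, coupler=7, output=2
sorted: s=2 (shortest), l=7 (longest), p+q=12
s + l = 9 vs p + q = 12
s + l < p + q (Grashof) with shortest = output link → rocker-crank

rocker-crank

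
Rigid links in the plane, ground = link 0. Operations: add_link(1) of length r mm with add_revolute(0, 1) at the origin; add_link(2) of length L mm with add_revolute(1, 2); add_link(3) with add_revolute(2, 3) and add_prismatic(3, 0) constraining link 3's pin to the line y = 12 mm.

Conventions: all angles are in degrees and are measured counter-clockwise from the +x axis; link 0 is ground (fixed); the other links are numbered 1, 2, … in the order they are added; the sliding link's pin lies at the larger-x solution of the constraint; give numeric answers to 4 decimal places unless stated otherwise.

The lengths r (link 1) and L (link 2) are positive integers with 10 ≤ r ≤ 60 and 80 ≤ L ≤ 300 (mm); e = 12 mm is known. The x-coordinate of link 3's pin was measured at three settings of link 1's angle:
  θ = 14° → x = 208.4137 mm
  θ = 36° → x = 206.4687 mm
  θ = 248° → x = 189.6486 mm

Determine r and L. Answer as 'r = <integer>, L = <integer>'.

constraint per measurement: (x − r cos θ)² + (r sin θ − e)² = L²
subtracting the θ₁ and θ₂ equations cancels the r² and L² terms:
r = (x₁² − x₂²) / (2[(x₁cos θ₁ + e sin θ₁) − (x₂cos θ₂ + e sin θ₂)]) = 13.0002 → r = 13
L² = (x₁ − r cos θ₁)² + (r sin θ₁ − e)² = 38415.9947 → L = 196.0000 → L = 196
check at θ₃=248°: x = 189.6486 (printed 189.6486) ✓

r = 13, L = 196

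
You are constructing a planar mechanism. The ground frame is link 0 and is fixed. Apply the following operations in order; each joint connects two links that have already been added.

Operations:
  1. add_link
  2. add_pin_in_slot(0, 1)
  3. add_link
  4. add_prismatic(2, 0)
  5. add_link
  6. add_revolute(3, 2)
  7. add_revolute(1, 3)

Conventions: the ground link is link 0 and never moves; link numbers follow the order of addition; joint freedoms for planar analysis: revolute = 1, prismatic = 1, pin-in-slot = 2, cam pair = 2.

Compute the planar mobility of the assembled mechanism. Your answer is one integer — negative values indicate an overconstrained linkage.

L=1 J1=0 J2=0
add link → L=2 J1=0 J2=0
PS@0,1 dof=2 J2 → L=2 J1=0 J2=1
add link → L=3 J1=0 J2=1
P@2,0 dof=1 J1 → L=3 J1=1 J2=1
add link → L=4 J1=1 J2=1
R@3,2 dof=1 J1 → L=4 J1=2 J2=1
R@1,3 dof=1 J1 → L=4 J1=3 J2=1
M=3(L−1)−2J1−J2=3·3−2·3−1=2

M = 2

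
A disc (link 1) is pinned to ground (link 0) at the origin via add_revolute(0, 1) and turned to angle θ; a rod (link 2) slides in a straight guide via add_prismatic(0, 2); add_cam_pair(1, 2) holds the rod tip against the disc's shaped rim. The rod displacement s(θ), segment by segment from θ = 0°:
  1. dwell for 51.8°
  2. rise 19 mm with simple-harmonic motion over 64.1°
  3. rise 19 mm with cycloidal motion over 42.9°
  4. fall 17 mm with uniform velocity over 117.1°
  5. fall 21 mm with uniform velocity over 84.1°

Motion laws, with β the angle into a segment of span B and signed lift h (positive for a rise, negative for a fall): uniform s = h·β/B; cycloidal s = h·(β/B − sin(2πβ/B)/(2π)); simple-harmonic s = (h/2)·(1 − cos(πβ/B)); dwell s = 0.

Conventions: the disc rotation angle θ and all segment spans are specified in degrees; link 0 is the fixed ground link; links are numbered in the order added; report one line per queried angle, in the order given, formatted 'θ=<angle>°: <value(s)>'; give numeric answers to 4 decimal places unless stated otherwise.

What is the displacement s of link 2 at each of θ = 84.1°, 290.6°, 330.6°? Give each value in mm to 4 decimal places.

segment 1 (0° to 51.8°, dwell): s unchanged at 0.0000
θ = 84.1° falls in segment 2 (51.8° to 115.9°, simple-harmonic, h = 19): β = 84.1 − 51.8 = 32.3°, B = 64.1°; Δs = 19/2·(1 − cos(π·0.5039)) = 9.6164; s = 0.0000 + 9.6164 = 9.6164
segment 2 (51.8° to 115.9°, simple-harmonic, h = 19) is passed completely: s = 0.0000 + (19) = 19.0000
segment 3 (115.9° to 158.8°, cycloidal, h = 19) is passed completely: s = 19.0000 + (19) = 38.0000
segment 4 (158.8° to 275.9°, uniform, h = -17) is passed completely: s = 38.0000 + (-17) = 21.0000
θ = 290.6° falls in segment 5 (275.9° to 360°, uniform, h = -21): β = 290.6 − 275.9 = 14.7°, B = 84.1°; Δs = -21·14.7/84.1 = -3.6706; s = 21.0000 − 3.6706 = 17.3294
θ = 330.6° falls in segment 5 (275.9° to 360°, uniform, h = -21): β = 330.6 − 275.9 = 54.7°, B = 84.1°; Δs = -21·54.7/84.1 = -13.6587; s = 21.0000 − 13.6587 = 7.3413

θ=84.1°: 9.6164
θ=290.6°: 17.3294
θ=330.6°: 7.3413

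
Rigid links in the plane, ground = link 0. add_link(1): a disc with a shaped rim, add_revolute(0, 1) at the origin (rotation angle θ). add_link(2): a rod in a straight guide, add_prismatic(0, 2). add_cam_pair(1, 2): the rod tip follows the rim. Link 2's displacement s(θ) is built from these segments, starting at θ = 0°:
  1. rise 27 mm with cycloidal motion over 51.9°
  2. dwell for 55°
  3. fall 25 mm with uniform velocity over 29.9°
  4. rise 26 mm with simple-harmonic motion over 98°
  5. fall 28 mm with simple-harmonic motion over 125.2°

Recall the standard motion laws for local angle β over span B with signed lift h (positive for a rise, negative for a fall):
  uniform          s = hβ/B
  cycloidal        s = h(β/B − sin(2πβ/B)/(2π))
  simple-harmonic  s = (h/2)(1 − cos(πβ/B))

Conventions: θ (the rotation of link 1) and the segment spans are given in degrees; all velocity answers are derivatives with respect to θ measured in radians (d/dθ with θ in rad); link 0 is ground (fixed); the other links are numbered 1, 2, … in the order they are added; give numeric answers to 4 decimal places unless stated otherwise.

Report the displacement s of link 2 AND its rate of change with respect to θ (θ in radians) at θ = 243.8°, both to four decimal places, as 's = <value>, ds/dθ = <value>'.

segment 1 (0° to 51.9°, cycloidal, h = 27) is passed completely: s = 0.0000 + (27) = 27.0000
segment 2 (51.9° to 106.9°, dwell): s unchanged at 27.0000
segment 3 (106.9° to 136.8°, uniform, h = -25) is passed completely: s = 27.0000 + (-25) = 2.0000
segment 4 (136.8° to 234.8°, simple-harmonic, h = 26) is passed completely: s = 2.0000 + (26) = 28.0000
θ = 243.8° falls in segment 5 (234.8° to 360°, simple-harmonic, h = -28): β = 243.8 − 234.8 = 9°, B = 125.2°; Δs = -28/2·(1 − cos(π·0.0719)) = -0.3555; s = 28.0000 − 0.3555 = 27.6445
velocity in seg [234.8°–360°] (simple-harmonic), θ in radians: β = 9° = 0.1571 rad, B = 125.2° = 2.1852 rad; ds/dθ = (πh/(2B)) sin(πβ/B) = (π·(-28)/(2·2.1852)) sin(π·0.0719) = -4.506988 mm/rad

s = 27.6445, ds/dθ = -4.5070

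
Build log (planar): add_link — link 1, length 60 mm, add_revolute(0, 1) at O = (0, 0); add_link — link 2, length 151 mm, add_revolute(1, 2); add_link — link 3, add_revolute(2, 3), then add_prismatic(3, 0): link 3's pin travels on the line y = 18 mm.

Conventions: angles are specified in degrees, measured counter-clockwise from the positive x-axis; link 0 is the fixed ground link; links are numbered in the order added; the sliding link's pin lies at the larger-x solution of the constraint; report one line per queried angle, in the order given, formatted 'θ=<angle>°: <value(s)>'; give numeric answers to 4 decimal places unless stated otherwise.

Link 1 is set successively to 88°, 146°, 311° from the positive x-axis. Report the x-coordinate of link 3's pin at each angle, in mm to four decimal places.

geometry: r = 60 mm, L = 151 mm, e = 18 mm
θ=88°: crank pin P = (r cos θ, r sin θ) = (2.093970, 59.963450)
θ=88°: h = r sin θ − e = 59.963450 − 18 = 41.963450
θ=88°: x = r cos θ + √(L² − h²) = 2.093970 + 145.051952 = 147.145922
θ=146°: crank pin P = (r cos θ, r sin θ) = (-49.742254, 33.551574)
θ=146°: h = r sin θ − e = 33.551574 − 18 = 15.551574
θ=146°: x = r cos θ + √(L² − h²) = -49.742254 + 150.197032 = 100.454778
θ=311°: crank pin P = (r cos θ, r sin θ) = (39.363542, -45.282575)
θ=311°: h = r sin θ − e = -45.282575 − 18 = -63.282575
θ=311°: x = r cos θ + √(L² − h²) = 39.363542 + 137.099656 = 176.463198

θ=88°: 147.1459
θ=146°: 100.4548
θ=311°: 176.4632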